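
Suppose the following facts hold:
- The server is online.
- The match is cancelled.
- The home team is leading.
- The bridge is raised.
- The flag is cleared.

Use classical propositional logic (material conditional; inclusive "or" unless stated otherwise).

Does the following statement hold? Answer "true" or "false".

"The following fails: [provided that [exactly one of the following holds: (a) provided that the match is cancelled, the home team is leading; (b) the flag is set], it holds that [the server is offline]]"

The statement is true.

Let Q = "the match is cancelled" (True), R = "the home team is leading" (True), U = "the flag is set" (False), P = "the server is online" (True).
Parsed as not (((Q -> R) xor U) -> not P)

Q -> R = True -> True = True
(Q -> R) xor U = True xor False = True
not P = not True = False
((Q -> R) xor U) -> not P = True -> False = False
not (((Q -> R) xor U) -> not P) = not False = True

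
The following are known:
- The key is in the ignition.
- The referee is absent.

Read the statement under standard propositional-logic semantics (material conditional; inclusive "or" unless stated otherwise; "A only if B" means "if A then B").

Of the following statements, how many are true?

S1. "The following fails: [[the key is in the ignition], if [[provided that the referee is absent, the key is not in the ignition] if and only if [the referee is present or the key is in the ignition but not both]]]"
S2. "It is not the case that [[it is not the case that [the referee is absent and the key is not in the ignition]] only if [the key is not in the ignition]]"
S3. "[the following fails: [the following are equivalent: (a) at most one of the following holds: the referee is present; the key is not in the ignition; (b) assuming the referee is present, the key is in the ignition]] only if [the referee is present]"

2

Let Q = "the referee is present" (F), P = "the key is in the ignition" (T).

S1: Parsed as ~(((~Q -> ~P) <-> (Q xor P)) -> P)

~Q = ~F = T
~P = ~T = F
~Q -> ~P = T -> F = F
Q xor P = F xor T = T
(~Q -> ~P) <-> (Q xor P) = F <-> T = F
((~Q -> ~P) <-> (Q xor P)) -> P = F -> T = T
~(((~Q -> ~P) <-> (Q xor P)) -> P) = ~T = F
Thus S1 is false.

S2: Parsed as ~(~(~Q & ~P) -> ~P)

~Q = ~F = T
~P = ~T = F
~Q & ~P = T & F = F
~(~Q & ~P) = ~F = T
~P = ~T = F
~(~Q & ~P) -> ~P = T -> F = F
~(~(~Q & ~P) -> ~P) = ~F = T
Thus S2 is true.

S3: Parsed as ~((Q nand ~P) <-> (Q -> P)) -> Q

~P = ~T = F
Q nand ~P = F nand F = T
Q -> P = F -> T = T
(Q nand ~P) <-> (Q -> P) = T <-> T = T
~((Q nand ~P) <-> (Q -> P)) = ~T = F
~((Q nand ~P) <-> (Q -> P)) -> Q = F -> F = T
Hence S3 is true.

True statements: 2.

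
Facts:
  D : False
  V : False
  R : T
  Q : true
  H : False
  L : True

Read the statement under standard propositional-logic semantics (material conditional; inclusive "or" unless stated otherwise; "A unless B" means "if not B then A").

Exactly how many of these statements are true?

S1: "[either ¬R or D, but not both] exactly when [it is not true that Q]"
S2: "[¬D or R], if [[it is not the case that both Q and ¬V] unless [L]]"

S1: Parsed as (not R xor D) iff not Q

not R = not True = False
not R xor D = False xor False = False
not Q = not True = False
(not R xor D) iff not Q = False iff False = True
Hence S1 is true.

S2: In symbols: ((Q nand not V) or L) -> (not D or R)

not V = not False = True
Q nand not V = True nand True = False
(Q nand not V) or L = False or True = True
not D = not False = True
not D or R = True or True = True
((Q nand not V) or L) -> (not D or R) = True -> True = True
Hence S2 is true.

True statements: 2.

2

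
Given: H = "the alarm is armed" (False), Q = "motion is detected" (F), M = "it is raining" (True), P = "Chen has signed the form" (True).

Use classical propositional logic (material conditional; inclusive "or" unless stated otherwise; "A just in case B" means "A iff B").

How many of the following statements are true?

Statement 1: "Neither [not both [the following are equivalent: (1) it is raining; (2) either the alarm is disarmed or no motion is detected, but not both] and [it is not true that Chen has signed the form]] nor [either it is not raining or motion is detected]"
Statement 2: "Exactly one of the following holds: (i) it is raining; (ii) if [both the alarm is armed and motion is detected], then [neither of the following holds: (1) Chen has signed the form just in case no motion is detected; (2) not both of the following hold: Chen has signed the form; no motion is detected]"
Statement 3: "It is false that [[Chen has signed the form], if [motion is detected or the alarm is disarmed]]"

0

Statement 1: This is ((M <-> (~H xor ~Q)) nand ~P) nor (~M | Q).

~H = ~F = T
~Q = ~F = T
~H xor ~Q = T xor T = F
M <-> (~H xor ~Q) = T <-> F = F
~P = ~T = F
(M <-> (~H xor ~Q)) nand ~P = F nand F = T
~M = ~T = F
~M | Q = F | F = F
((M <-> (~H xor ~Q)) nand ~P) nor (~M | Q) = T nor F = F
So Statement 1 is false.

Statement 2: Parsed as M xor ((H & Q) -> ((P <-> ~Q) nor (P nand ~Q)))

H & Q = F & F = F
~Q = ~F = T
P <-> ~Q = T <-> T = T
~Q = ~F = T
P nand ~Q = T nand T = F
(P <-> ~Q) nor (P nand ~Q) = T nor F = F
(H & Q) -> ((P <-> ~Q) nor (P nand ~Q)) = F -> F = T
M xor ((H & Q) -> ((P <-> ~Q) nor (P nand ~Q))) = T xor T = F
So Statement 2 is false.

Statement 3: This is ~((Q | ~H) -> P).

~H = ~F = T
Q | ~H = F | T = T
(Q | ~H) -> P = T -> T = T
~((Q | ~H) -> P) = ~T = F
Thus Statement 3 is false.

0 of the 3 statements are true (none).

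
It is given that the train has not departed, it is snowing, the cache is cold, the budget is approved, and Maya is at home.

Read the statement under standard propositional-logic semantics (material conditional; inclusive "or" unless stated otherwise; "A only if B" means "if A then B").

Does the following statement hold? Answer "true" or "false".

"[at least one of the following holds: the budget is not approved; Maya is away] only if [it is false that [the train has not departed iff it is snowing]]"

True

Let S = "the budget is approved" (T), U = "Maya is at home" (T), P = "the train has departed" (F), Q = "it is snowing" (T).
In symbols: (¬S ∨ ¬U) → ¬(¬P ↔ Q)

¬S = ¬T = F
¬U = ¬T = F
¬S ∨ ¬U = F ∨ F = F
¬P = ¬F = T
¬P ↔ Q = T ↔ T = T
¬(¬P ↔ Q) = ¬T = F
(¬S ∨ ¬U) → ¬(¬P ↔ Q) = F → F = T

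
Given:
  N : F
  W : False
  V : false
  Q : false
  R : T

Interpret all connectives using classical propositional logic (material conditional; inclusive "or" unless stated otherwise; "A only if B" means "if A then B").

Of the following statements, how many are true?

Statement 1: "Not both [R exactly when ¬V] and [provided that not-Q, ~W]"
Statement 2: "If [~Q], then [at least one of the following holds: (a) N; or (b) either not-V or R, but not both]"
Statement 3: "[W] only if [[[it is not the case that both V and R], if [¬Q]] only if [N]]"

Statement 1: Parsed as (R iff not V) nand (not Q -> not W)

not V = not False = True
R iff not V = True iff True = True
not Q = not False = True
not W = not False = True
not Q -> not W = True -> True = True
(R iff not V) nand (not Q -> not W) = True nand True = False
Thus Statement 1 is false.

Statement 2: This is not Q -> (N or (not V xor R)).

not Q = not False = True
not V = not False = True
not V xor R = True xor True = False
N or (not V xor R) = False or False = False
not Q -> (N or (not V xor R)) = True -> False = False
Hence Statement 2 is false.

Statement 3: In symbols: W -> ((not Q -> (V nand R)) -> N)

not Q = not False = True
V nand R = False nand True = True
not Q -> (V nand R) = True -> True = True
(not Q -> (V nand R)) -> N = True -> False = False
W -> ((not Q -> (V nand R)) -> N) = False -> False = True
Hence Statement 3 is true.

True statements: 1.

1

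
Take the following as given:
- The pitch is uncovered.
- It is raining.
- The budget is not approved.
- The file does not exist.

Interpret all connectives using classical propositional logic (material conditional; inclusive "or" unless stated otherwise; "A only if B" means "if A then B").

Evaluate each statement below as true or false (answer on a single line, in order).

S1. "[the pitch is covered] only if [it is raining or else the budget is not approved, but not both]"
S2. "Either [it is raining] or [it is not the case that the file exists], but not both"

Let D = "the pitch is covered" (False), P = "it is raining" (True), M = "the budget is approved" (False), U = "the file exists" (False).

S1: In symbols: D -> (P xor not M)

not M = not False = True
P xor not M = True xor True = False
D -> (P xor not M) = False -> False = True
Thus S1 is true.

S2: Formalization: P xor not U

not U = not False = True
P xor not U = True xor True = False
So S2 is false.

S1 true, S2 false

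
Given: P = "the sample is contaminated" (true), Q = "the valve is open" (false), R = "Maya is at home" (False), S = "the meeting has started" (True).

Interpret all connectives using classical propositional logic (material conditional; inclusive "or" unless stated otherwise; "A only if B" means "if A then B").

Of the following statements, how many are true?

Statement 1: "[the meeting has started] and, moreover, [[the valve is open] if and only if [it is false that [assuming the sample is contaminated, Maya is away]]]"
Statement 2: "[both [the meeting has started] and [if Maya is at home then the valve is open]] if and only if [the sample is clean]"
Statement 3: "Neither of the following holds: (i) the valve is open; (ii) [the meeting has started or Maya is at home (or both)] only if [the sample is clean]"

2

Statement 1: This is S & (Q <-> ~(P -> ~R)).

~R = ~F = T
P -> ~R = T -> T = T
~(P -> ~R) = ~T = F
Q <-> ~(P -> ~R) = F <-> F = T
S & (Q <-> ~(P -> ~R)) = T & T = T
Hence Statement 1 is true.

Statement 2: This is (S & (R -> Q)) <-> ~P.

R -> Q = F -> F = T
S & (R -> Q) = T & T = T
~P = ~T = F
(S & (R -> Q)) <-> ~P = T <-> F = F
Thus Statement 2 is false.

Statement 3: In symbols: Q nor ((S | R) -> ~P)

S | R = T | F = T
~P = ~T = F
(S | R) -> ~P = T -> F = F
Q nor ((S | R) -> ~P) = F nor F = T
Thus Statement 3 is true.

True statements: 2.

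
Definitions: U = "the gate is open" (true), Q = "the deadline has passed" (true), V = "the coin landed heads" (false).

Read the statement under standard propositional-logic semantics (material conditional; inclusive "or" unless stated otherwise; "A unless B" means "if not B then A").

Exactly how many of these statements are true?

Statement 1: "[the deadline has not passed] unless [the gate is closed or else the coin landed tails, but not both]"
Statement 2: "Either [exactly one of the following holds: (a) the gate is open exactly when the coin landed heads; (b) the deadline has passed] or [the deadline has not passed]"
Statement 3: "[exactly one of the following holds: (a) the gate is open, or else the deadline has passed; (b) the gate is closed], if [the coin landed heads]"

3

Statement 1: Parsed as not Q or (not U xor not V)

not Q = not True = False
not U = not True = False
not V = not False = True
not U xor not V = False xor True = True
not Q or (not U xor not V) = False or True = True
So Statement 1 is true.

Statement 2: Formalization: ((U iff V) xor Q) or not Q

U iff V = True iff False = False
(U iff V) xor Q = False xor True = True
not Q = not True = False
((U iff V) xor Q) or not Q = True or False = True
Thus Statement 2 is true.

Statement 3: In symbols: V -> ((U or Q) xor not U)

U or Q = True or True = True
not U = not True = False
(U or Q) xor not U = True xor False = True
V -> ((U or Q) xor not U) = False -> True = True
So Statement 3 is true.

Count: 3.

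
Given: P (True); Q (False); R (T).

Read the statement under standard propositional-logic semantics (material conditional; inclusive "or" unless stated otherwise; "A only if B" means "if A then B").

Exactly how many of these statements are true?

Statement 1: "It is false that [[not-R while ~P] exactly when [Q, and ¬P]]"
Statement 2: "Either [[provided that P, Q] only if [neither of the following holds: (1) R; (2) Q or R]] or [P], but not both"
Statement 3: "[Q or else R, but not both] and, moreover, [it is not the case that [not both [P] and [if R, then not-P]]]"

0

Statement 1: Formalization: not ((not R and not P) iff (Q and not P))

not R = not True = False
not P = not True = False
not R and not P = False and False = False
not P = not True = False
Q and not P = False and False = False
(not R and not P) iff (Q and not P) = False iff False = True
not ((not R and not P) iff (Q and not P)) = not True = False
Hence Statement 1 is false.

Statement 2: In symbols: ((P -> Q) -> (R nor (Q or R))) xor P

P -> Q = True -> False = False
Q or R = False or True = True
R nor (Q or R) = True nor True = False
(P -> Q) -> (R nor (Q or R)) = False -> False = True
((P -> Q) -> (R nor (Q or R))) xor P = True xor True = False
Thus Statement 2 is false.

Statement 3: Parsed as (Q xor R) and not (P nand (R -> not P))

Q xor R = False xor True = True
not P = not True = False
R -> not P = True -> False = False
P nand (R -> not P) = True nand False = True
not (P nand (R -> not P)) = not True = False
(Q xor R) and not (P nand (R -> not P)) = True and False = False
So Statement 3 is false.

True statements: 0 (none).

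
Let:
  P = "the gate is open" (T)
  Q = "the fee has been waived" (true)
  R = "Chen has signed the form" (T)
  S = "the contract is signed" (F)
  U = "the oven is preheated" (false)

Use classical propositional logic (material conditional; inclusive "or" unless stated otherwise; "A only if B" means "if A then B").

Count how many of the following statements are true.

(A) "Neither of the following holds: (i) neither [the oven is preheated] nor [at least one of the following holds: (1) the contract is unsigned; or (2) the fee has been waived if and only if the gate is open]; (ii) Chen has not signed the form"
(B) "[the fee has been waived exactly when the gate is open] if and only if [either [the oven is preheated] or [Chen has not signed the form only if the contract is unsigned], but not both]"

(A): In symbols: (U nor (~S | (Q <-> P))) nor ~R

~S = ~F = T
Q <-> P = T <-> T = T
~S | (Q <-> P) = T | T = T
U nor (~S | (Q <-> P)) = F nor T = F
~R = ~T = F
(U nor (~S | (Q <-> P))) nor ~R = F nor F = T
So (A) is true.

(B): Parsed as (Q <-> P) <-> (U xor (~R -> ~S))

Q <-> P = T <-> T = T
~R = ~T = F
~S = ~F = T
~R -> ~S = F -> T = T
U xor (~R -> ~S) = F xor T = T
(Q <-> P) <-> (U xor (~R -> ~S)) = T <-> T = T
Thus (B) is true.

True statements: 2 ((A), (B)).

2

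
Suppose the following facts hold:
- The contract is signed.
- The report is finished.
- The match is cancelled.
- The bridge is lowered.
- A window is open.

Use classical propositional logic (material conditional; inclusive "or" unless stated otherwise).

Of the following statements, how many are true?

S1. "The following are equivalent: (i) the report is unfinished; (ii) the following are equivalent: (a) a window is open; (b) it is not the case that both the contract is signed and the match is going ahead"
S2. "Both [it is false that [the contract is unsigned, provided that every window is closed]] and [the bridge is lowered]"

Let Q = "the report is finished" (T), L = "a window is open" (T), R = "the contract is signed" (T), U = "the match is cancelled" (T), W = "the bridge is raised" (F).

S1: In symbols: ~Q <-> (L <-> (R nand ~U))

~Q = ~T = F
~U = ~T = F
R nand ~U = T nand F = T
L <-> (R nand ~U) = T <-> T = T
~Q <-> (L <-> (R nand ~U)) = F <-> T = F
Thus S1 is false.

S2: In symbols: ~(~L -> ~R) & ~W

~L = ~T = F
~R = ~T = F
~L -> ~R = F -> F = T
~(~L -> ~R) = ~T = F
~W = ~F = T
~(~L -> ~R) & ~W = F & T = F
So S2 is false.

True statements: 0 (none).

0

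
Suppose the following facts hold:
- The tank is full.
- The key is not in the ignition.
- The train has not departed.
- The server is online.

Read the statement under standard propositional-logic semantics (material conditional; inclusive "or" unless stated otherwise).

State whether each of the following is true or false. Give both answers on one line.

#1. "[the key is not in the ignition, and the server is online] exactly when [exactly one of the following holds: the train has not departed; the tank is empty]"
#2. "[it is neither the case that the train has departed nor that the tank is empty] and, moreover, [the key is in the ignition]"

Let W = "the key is in the ignition" (False), K = "the server is online" (True), L = "the train has departed" (False), M = "the tank is full" (True).

#1: Parsed as (not W and K) iff (not L xor not M)

not W = not False = True
not W and K = True and True = True
not L = not False = True
not M = not True = False
not L xor not M = True xor False = True
(not W and K) iff (not L xor not M) = True iff True = True
So #1 is true.

#2: This is (L nor not M) and W.

not M = not True = False
L nor not M = False nor False = True
(L nor not M) and W = True and False = False
So #2 is false.

#1 true, #2 false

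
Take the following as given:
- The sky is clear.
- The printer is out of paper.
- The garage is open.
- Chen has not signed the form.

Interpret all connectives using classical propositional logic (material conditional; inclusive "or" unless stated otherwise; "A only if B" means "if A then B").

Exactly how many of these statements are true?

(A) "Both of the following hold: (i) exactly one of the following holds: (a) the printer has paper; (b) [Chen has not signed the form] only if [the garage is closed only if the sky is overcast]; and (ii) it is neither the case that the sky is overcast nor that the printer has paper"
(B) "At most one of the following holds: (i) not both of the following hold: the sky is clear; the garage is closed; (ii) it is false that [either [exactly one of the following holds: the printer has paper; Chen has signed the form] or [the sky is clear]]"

Let Q = "the printer has paper" (F), S = "Chen has signed the form" (F), R = "the garage is closed" (F), P = "the sky is overcast" (F).

(A): In symbols: (Q xor (~S -> (R -> P))) & (P nor Q)

~S = ~F = T
R -> P = F -> F = T
~S -> (R -> P) = T -> T = T
Q xor (~S -> (R -> P)) = F xor T = T
P nor Q = F nor F = T
(Q xor (~S -> (R -> P))) & (P nor Q) = T & T = T
Hence (A) is true.

(B): Formalization: (~P nand R) nand ~((Q xor S) | ~P)

~P = ~F = T
~P nand R = T nand F = T
Q xor S = F xor F = F
~P = ~F = T
(Q xor S) | ~P = F | T = T
~((Q xor S) | ~P) = ~T = F
(~P nand R) nand ~((Q xor S) | ~P) = T nand F = T
So (B) is true.

True statements: 2 ((A), (B)).

2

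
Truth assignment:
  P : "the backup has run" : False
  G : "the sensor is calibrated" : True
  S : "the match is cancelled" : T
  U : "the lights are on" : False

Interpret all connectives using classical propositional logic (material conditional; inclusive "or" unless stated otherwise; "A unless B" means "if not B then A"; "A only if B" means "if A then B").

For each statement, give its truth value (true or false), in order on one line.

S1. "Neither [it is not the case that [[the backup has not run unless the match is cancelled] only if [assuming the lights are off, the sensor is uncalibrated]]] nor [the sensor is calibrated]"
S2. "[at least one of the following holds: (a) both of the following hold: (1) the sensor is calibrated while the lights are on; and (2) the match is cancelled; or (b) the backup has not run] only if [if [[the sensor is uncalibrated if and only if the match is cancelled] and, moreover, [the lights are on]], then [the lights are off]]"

S1 false, S2 true

S1: Formalization: ~((~P | S) -> (~U -> ~G)) nor G

~P = ~F = T
~P | S = T | T = T
~U = ~F = T
~G = ~T = F
~U -> ~G = T -> F = F
(~P | S) -> (~U -> ~G) = T -> F = F
~((~P | S) -> (~U -> ~G)) = ~F = T
~((~P | S) -> (~U -> ~G)) nor G = T nor T = F
Thus S1 is false.

S2: Parsed as (((G & U) & S) | ~P) -> (((~G <-> S) & U) -> ~U)

G & U = T & F = F
(G & U) & S = F & T = F
~P = ~F = T
((G & U) & S) | ~P = F | T = T
~G = ~T = F
~G <-> S = F <-> T = F
(~G <-> S) & U = F & F = F
~U = ~F = T
((~G <-> S) & U) -> ~U = F -> T = T
(((G & U) & S) | ~P) -> (((~G <-> S) & U) -> ~U) = T -> T = T
Hence S2 is true.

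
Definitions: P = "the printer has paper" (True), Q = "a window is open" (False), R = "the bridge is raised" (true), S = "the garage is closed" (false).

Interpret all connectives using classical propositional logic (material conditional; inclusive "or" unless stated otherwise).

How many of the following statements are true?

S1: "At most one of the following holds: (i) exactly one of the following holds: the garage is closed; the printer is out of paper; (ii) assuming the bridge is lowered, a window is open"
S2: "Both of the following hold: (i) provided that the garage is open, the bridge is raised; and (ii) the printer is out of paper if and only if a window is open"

2

S1: In symbols: (S ⊕ ¬P) ↑ (¬R → Q)

¬P = ¬T = F
S ⊕ ¬P = F ⊕ F = F
¬R = ¬T = F
¬R → Q = F → F = T
(S ⊕ ¬P) ↑ (¬R → Q) = F ↑ T = T
Hence S1 is true.

S2: In symbols: (¬S → R) ∧ (¬P ↔ Q)

¬S = ¬F = T
¬S → R = T → T = T
¬P = ¬T = F
¬P ↔ Q = F ↔ F = T
(¬S → R) ∧ (¬P ↔ Q) = T ∧ T = T
So S2 is true.

True statements: 2.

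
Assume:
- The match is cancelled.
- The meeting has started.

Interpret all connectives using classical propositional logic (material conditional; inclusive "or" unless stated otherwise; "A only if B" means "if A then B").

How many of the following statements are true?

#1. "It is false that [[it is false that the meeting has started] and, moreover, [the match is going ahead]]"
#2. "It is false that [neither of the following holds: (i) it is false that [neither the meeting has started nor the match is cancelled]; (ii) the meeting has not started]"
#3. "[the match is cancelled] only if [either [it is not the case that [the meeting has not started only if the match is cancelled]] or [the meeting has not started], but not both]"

2

Let M = "the meeting has started" (T), D = "the match is cancelled" (T).

#1: Formalization: ¬(¬M ∧ ¬D)

¬M = ¬T = F
¬D = ¬T = F
¬M ∧ ¬D = F ∧ F = F
¬(¬M ∧ ¬D) = ¬F = T
Hence #1 is true.

#2: Formalization: ¬(¬(M ↓ D) ↓ ¬M)

M ↓ D = T ↓ T = F
¬(M ↓ D) = ¬F = T
¬M = ¬T = F
¬(M ↓ D) ↓ ¬M = T ↓ F = F
¬(¬(M ↓ D) ↓ ¬M) = ¬F = T
So #2 is true.

#3: Parsed as D → (¬(¬M → D) ⊕ ¬M)

¬M = ¬T = F
¬M → D = F → T = T
¬(¬M → D) = ¬T = F
¬M = ¬T = F
¬(¬M → D) ⊕ ¬M = F ⊕ F = F
D → (¬(¬M → D) ⊕ ¬M) = T → F = F
So #3 is false.

Count: 2.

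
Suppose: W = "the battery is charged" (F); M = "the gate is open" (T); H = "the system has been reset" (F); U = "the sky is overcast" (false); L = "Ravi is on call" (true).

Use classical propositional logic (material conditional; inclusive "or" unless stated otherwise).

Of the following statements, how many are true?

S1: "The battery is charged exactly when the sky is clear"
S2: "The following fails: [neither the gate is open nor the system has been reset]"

1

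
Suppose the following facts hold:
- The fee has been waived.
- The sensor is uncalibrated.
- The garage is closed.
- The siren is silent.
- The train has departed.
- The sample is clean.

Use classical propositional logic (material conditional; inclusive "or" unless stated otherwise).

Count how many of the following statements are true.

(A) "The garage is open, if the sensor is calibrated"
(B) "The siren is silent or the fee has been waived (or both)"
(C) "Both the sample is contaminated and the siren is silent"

2

Let Q = "the sensor is calibrated" (F), U = "the garage is closed" (T), L = "the siren is sounding" (F), S = "the fee has been waived" (T), V = "the sample is contaminated" (F).

(A): In symbols: Q -> ~U

~U = ~T = F
Q -> ~U = F -> F = T
Hence (A) is true.

(B): Formalization: ~L | S

~L = ~F = T
~L | S = T | T = T
Hence (B) is true.

(C): This is V & ~L.

~L = ~F = T
V & ~L = F & T = F
Hence (C) is false.

Count: 2.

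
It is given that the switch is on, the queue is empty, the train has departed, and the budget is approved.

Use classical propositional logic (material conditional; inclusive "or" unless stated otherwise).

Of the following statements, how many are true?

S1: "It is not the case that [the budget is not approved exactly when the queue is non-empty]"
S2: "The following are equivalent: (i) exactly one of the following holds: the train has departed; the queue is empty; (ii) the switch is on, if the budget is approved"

0

Let S = "the budget is approved" (T), Q = "the queue is empty" (T), R = "the train has departed" (T), P = "the switch is on" (T).

S1: Formalization: ~(~S <-> ~Q)

~S = ~T = F
~Q = ~T = F
~S <-> ~Q = F <-> F = T
~(~S <-> ~Q) = ~T = F
Thus S1 is false.

S2: This is (R xor Q) <-> (S -> P).

R xor Q = T xor T = F
S -> P = T -> T = T
(R xor Q) <-> (S -> P) = F <-> T = F
Hence S2 is false.

True statements: 0 (none).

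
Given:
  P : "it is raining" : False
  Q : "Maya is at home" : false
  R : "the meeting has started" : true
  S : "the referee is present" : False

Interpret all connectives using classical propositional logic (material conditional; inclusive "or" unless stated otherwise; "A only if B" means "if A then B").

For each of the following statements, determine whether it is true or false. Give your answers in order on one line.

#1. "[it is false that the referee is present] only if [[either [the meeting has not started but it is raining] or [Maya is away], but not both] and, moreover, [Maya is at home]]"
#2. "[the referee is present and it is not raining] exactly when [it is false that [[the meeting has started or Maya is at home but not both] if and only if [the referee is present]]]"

#1 False / #2 False

#1: This is ~S -> (((~R & P) xor ~Q) & Q).

~S = ~F = T
~R = ~T = F
~R & P = F & F = F
~Q = ~F = T
(~R & P) xor ~Q = F xor T = T
((~R & P) xor ~Q) & Q = T & F = F
~S -> (((~R & P) xor ~Q) & Q) = T -> F = F
Thus #1 is false.

#2: Parsed as (S & ~P) <-> ~((R xor Q) <-> S)

~P = ~F = T
S & ~P = F & T = F
R xor Q = T xor F = T
(R xor Q) <-> S = T <-> F = F
~((R xor Q) <-> S) = ~F = T
(S & ~P) <-> ~((R xor Q) <-> S) = F <-> T = F
So #2 is false.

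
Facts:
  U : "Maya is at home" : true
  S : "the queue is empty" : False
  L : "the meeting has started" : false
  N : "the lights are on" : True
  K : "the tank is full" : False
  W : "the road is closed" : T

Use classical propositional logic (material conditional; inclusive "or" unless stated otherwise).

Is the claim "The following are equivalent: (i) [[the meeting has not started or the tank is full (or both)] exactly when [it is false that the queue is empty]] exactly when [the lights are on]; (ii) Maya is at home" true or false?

The statement is true.

This is (((~L | K) <-> ~S) <-> N) <-> U.

~L = ~F = T
~L | K = T | F = T
~S = ~F = T
(~L | K) <-> ~S = T <-> T = T
((~L | K) <-> ~S) <-> N = T <-> T = T
(((~L | K) <-> ~S) <-> N) <-> U = T <-> T = T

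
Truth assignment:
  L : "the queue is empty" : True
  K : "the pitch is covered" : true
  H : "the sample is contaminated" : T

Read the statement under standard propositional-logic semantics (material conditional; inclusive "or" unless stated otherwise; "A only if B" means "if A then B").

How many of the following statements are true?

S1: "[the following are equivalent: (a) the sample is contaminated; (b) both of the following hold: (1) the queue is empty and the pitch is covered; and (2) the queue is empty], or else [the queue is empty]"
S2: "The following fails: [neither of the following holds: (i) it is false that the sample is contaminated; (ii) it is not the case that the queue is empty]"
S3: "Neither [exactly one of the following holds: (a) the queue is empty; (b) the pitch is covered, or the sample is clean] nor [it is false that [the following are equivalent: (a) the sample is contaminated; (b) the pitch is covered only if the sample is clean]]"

1

S1: This is (H ↔ ((L ∧ K) ∧ L)) ∨ L.

L ∧ K = T ∧ T = T
(L ∧ K) ∧ L = T ∧ T = T
H ↔ ((L ∧ K) ∧ L) = T ↔ T = T
(H ↔ ((L ∧ K) ∧ L)) ∨ L = T ∨ T = T
Hence S1 is true.

S2: Parsed as ¬(¬H ↓ ¬L)

¬H = ¬T = F
¬L = ¬T = F
¬H ↓ ¬L = F ↓ F = T
¬(¬H ↓ ¬L) = ¬T = F
So S2 is false.

S3: This is (L ⊕ (K ∨ ¬H)) ↓ ¬(H ↔ (K → ¬H)).

¬H = ¬T = F
K ∨ ¬H = T ∨ F = T
L ⊕ (K ∨ ¬H) = T ⊕ T = F
¬H = ¬T = F
K → ¬H = T → F = F
H ↔ (K → ¬H) = T ↔ F = F
¬(H ↔ (K → ¬H)) = ¬F = T
(L ⊕ (K ∨ ¬H)) ↓ ¬(H ↔ (K → ¬H)) = F ↓ T = F
Thus S3 is false.

Count: 1.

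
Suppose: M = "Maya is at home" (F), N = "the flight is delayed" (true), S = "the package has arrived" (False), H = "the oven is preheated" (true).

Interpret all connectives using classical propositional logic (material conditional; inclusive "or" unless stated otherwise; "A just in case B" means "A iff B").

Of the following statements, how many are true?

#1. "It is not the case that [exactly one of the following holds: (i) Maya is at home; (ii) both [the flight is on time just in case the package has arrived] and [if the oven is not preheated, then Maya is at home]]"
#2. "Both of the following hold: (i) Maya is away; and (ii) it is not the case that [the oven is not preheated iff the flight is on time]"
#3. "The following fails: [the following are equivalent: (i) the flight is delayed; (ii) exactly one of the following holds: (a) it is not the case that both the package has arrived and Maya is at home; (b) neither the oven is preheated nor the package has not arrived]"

#1: Formalization: ~(M xor ((~N <-> S) & (~H -> M)))

~N = ~T = F
~N <-> S = F <-> F = T
~H = ~T = F
~H -> M = F -> F = T
(~N <-> S) & (~H -> M) = T & T = T
M xor ((~N <-> S) & (~H -> M)) = F xor T = T
~(M xor ((~N <-> S) & (~H -> M))) = ~T = F
Thus #1 is false.

#2: Parsed as ~M & ~(~H <-> ~N)

~M = ~F = T
~H = ~T = F
~N = ~T = F
~H <-> ~N = F <-> F = T
~(~H <-> ~N) = ~T = F
~M & ~(~H <-> ~N) = T & F = F
Hence #2 is false.

#3: Formalization: ~(N <-> ((S nand M) xor (H nor ~S)))

S nand M = F nand F = T
~S = ~F = T
H nor ~S = T nor T = F
(S nand M) xor (H nor ~S) = T xor F = T
N <-> ((S nand M) xor (H nor ~S)) = T <-> T = T
~(N <-> ((S nand M) xor (H nor ~S))) = ~T = F
So #3 is false.

Count: 0.

0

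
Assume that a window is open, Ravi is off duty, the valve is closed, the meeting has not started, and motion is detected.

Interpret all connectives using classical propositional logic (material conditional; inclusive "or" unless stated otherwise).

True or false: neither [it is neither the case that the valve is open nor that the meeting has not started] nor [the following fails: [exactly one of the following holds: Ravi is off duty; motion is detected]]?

The statement is false.

Let G = "the valve is open" (F), W = "the meeting has started" (F), H = "Ravi is on call" (F), N = "motion is detected" (T).
Parsed as (G nor ~W) nor ~(~H xor N)

~W = ~F = T
G nor ~W = F nor T = F
~H = ~F = T
~H xor N = T xor T = F
~(~H xor N) = ~F = T
(G nor ~W) nor ~(~H xor N) = F nor T = F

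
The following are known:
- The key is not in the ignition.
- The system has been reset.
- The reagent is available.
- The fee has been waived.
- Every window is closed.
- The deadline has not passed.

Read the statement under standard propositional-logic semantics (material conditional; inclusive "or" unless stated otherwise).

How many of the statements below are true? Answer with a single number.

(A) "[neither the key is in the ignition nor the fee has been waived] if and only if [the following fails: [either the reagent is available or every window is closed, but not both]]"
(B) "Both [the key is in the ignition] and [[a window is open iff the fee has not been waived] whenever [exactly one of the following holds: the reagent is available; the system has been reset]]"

Let P = "the key is in the ignition" (F), S = "the fee has been waived" (T), R = "the reagent is available" (T), U = "a window is open" (F), Q = "the system has been reset" (T).

(A): In symbols: (P ↓ S) ↔ ¬(R ⊕ ¬U)

P ↓ S = F ↓ T = F
¬U = ¬F = T
R ⊕ ¬U = T ⊕ T = F
¬(R ⊕ ¬U) = ¬F = T
(P ↓ S) ↔ ¬(R ⊕ ¬U) = F ↔ T = F
So (A) is false.

(B): This is P ∧ ((R ⊕ Q) → (U ↔ ¬S)).

R ⊕ Q = T ⊕ T = F
¬S = ¬T = F
U ↔ ¬S = F ↔ F = T
(R ⊕ Q) → (U ↔ ¬S) = F → T = T
P ∧ ((R ⊕ Q) → (U ↔ ¬S)) = F ∧ T = F
Hence (B) is false.

0 of the 2 statements are true (none).

0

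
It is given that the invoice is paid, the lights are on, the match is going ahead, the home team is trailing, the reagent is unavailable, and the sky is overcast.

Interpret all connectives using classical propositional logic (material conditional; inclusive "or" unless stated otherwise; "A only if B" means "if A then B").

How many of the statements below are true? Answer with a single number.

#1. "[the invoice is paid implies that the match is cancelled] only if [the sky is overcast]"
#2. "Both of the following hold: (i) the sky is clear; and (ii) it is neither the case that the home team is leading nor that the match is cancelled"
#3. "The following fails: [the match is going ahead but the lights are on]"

Let M = "the invoice is paid" (T), K = "the match is cancelled" (F), U = "the sky is overcast" (T), P = "the home team is leading" (F), L = "the lights are on" (T).

#1: In symbols: (M -> K) -> U

M -> K = T -> F = F
(M -> K) -> U = F -> T = T
So #1 is true.

#2: Parsed as ~U & (P nor K)

~U = ~T = F
P nor K = F nor F = T
~U & (P nor K) = F & T = F
So #2 is false.

#3: Parsed as ~(~K & L)

~K = ~F = T
~K & L = T & T = T
~(~K & L) = ~T = F
Hence #3 is false.

Count: 1.

1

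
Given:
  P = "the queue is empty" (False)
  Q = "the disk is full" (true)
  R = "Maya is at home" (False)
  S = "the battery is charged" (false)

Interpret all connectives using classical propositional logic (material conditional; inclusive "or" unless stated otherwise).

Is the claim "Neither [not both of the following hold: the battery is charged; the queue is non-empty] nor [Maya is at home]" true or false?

Parsed as (S ↑ ¬P) ↓ R

¬P = ¬F = T
S ↑ ¬P = F ↑ T = T
(S ↑ ¬P) ↓ R = T ↓ F = F

False.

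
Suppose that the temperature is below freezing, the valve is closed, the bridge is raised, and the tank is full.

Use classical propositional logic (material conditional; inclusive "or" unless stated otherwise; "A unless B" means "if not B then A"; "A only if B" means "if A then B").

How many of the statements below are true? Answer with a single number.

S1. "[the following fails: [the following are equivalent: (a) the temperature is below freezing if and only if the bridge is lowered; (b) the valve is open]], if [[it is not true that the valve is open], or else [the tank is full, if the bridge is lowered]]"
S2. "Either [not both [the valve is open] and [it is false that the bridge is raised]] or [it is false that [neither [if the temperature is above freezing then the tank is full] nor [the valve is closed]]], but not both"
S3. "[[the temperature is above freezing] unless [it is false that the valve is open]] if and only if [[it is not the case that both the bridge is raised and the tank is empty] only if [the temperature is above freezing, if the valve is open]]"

1

Let K = "the valve is open" (F), V = "the bridge is raised" (T), L = "the tank is full" (T), P = "the temperature is below freezing" (T).

S1: In symbols: (¬K ∨ (¬V → L)) → ¬((P ↔ ¬V) ↔ K)

¬K = ¬F = T
¬V = ¬T = F
¬V → L = F → T = T
¬K ∨ (¬V → L) = T ∨ T = T
¬V = ¬T = F
P ↔ ¬V = T ↔ F = F
(P ↔ ¬V) ↔ K = F ↔ F = T
¬((P ↔ ¬V) ↔ K) = ¬T = F
(¬K ∨ (¬V → L)) → ¬((P ↔ ¬V) ↔ K) = T → F = F
Hence S1 is false.

S2: This is (K ↑ ¬V) ⊕ ¬((¬P → L) ↓ ¬K).

¬V = ¬T = F
K ↑ ¬V = F ↑ F = T
¬P = ¬T = F
¬P → L = F → T = T
¬K = ¬F = T
(¬P → L) ↓ ¬K = T ↓ T = F
¬((¬P → L) ↓ ¬K) = ¬F = T
(K ↑ ¬V) ⊕ ¬((¬P → L) ↓ ¬K) = T ⊕ T = F
Thus S2 is false.

S3: Formalization: (¬P ∨ ¬K) ↔ ((V ↑ ¬L) → (K → ¬P))

¬P = ¬T = F
¬K = ¬F = T
¬P ∨ ¬K = F ∨ T = T
¬L = ¬T = F
V ↑ ¬L = T ↑ F = T
¬P = ¬T = F
K → ¬P = F → F = T
(V ↑ ¬L) → (K → ¬P) = T → T = T
(¬P ∨ ¬K) ↔ ((V ↑ ¬L) → (K → ¬P)) = T ↔ T = T
Thus S3 is true.

True statements: 1 (S3).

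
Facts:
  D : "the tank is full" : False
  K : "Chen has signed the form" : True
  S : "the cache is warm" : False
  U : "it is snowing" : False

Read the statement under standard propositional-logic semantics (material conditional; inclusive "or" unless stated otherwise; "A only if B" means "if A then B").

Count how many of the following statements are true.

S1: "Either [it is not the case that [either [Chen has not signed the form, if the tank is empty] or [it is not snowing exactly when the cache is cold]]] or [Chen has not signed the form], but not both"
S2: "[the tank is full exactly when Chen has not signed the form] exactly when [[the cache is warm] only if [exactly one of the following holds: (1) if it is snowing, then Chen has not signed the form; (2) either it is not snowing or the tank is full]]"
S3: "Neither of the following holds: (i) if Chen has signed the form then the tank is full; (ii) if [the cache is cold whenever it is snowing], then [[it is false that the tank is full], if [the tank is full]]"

S1: Parsed as not ((not D -> not K) or (not U iff not S)) xor not K

not D = not False = True
not K = not True = False
not D -> not K = True -> False = False
not U = not False = True
not S = not False = True
not U iff not S = True iff True = True
(not D -> not K) or (not U iff not S) = False or True = True
not ((not D -> not K) or (not U iff not S)) = not True = False
not K = not True = False
not ((not D -> not K) or (not U iff not S)) xor not K = False xor False = False
Hence S1 is false.

S2: Parsed as (D iff not K) iff (S -> ((U -> not K) xor (not U or D)))

not K = not True = False
D iff not K = False iff False = True
not K = not True = False
U -> not K = False -> False = True
not U = not False = True
not U or D = True or False = True
(U -> not K) xor (not U or D) = True xor True = False
S -> ((U -> not K) xor (not U or D)) = False -> False = True
(D iff not K) iff (S -> ((U -> not K) xor (not U or D))) = True iff True = True
So S2 is true.

S3: In symbols: (K -> D) nor ((U -> not S) -> (D -> not D))

K -> D = True -> False = False
not S = not False = True
U -> not S = False -> True = True
not D = not False = True
D -> not D = False -> True = True
(U -> not S) -> (D -> not D) = True -> True = True
(K -> D) nor ((U -> not S) -> (D -> not D)) = False nor True = False
Thus S3 is false.

True statements: 1 (S2).

1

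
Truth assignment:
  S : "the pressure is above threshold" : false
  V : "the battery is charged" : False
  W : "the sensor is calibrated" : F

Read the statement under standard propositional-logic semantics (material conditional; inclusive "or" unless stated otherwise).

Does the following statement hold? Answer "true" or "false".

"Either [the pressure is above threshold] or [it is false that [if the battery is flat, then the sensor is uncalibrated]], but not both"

The statement is false.

This is S xor not (not V -> not W).

not V = not False = True
not W = not False = True
not V -> not W = True -> True = True
not (not V -> not W) = not True = False
S xor not (not V -> not W) = False xor False = False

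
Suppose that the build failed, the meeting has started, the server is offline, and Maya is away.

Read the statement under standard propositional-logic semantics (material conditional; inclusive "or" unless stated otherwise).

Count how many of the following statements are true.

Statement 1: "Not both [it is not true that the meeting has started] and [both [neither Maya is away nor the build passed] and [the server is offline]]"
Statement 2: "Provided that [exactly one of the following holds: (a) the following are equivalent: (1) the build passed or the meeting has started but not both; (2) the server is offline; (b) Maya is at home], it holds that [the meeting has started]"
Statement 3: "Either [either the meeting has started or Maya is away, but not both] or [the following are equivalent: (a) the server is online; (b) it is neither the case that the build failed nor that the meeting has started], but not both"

3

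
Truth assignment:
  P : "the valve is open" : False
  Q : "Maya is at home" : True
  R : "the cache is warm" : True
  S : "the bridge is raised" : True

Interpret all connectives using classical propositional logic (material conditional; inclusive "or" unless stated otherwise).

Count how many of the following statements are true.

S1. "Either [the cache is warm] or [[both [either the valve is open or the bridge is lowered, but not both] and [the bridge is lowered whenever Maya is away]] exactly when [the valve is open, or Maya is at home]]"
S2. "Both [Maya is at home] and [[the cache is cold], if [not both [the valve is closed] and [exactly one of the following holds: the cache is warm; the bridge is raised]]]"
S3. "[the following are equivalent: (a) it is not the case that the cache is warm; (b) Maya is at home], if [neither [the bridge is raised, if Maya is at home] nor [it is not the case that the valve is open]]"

2

S1: Formalization: R or (((P xor not S) and (not Q -> not S)) iff (P or Q))

not S = not True = False
P xor not S = False xor False = False
not Q = not True = False
not S = not True = False
not Q -> not S = False -> False = True
(P xor not S) and (not Q -> not S) = False and True = False
P or Q = False or True = True
((P xor not S) and (not Q -> not S)) iff (P or Q) = False iff True = False
R or (((P xor not S) and (not Q -> not S)) iff (P or Q)) = True or False = True
So S1 is true.

S2: Parsed as Q and ((not P nand (R xor S)) -> not R)

not P = not False = True
R xor S = True xor True = False
not P nand (R xor S) = True nand False = True
not R = not True = False
(not P nand (R xor S)) -> not R = True -> False = False
Q and ((not P nand (R xor S)) -> not R) = True and False = False
Thus S2 is false.

S3: In symbols: ((Q -> S) nor not P) -> (not R iff Q)

Q -> S = True -> True = True
not P = not False = True
(Q -> S) nor not P = True nor True = False
not R = not True = False
not R iff Q = False iff True = False
((Q -> S) nor not P) -> (not R iff Q) = False -> False = True
Hence S3 is true.

Count: 2.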